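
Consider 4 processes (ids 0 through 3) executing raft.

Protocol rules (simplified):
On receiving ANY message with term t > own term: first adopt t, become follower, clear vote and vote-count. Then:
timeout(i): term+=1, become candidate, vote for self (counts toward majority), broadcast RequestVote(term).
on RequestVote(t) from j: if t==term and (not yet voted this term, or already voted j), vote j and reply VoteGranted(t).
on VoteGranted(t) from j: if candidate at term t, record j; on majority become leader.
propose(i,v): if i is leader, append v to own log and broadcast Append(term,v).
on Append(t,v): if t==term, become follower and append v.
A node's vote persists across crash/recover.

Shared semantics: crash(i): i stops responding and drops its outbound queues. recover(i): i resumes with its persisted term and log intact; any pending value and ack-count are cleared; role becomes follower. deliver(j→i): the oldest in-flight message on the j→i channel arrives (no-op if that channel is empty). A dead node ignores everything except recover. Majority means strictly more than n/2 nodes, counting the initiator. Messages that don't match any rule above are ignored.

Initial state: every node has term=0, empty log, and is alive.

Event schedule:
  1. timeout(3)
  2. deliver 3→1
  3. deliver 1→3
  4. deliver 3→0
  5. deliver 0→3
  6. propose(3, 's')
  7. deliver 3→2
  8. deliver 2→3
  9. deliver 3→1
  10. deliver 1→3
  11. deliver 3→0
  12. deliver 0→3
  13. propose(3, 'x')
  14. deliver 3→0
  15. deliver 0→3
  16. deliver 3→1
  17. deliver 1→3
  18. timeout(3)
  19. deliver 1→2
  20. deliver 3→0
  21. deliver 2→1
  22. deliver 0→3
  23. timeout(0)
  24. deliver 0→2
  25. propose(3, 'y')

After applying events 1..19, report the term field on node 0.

e1 timeout(3): 3[cand,t=1,-]
e2 deliver 3→1: 1[foll,t=1,-]
e3 deliver 1→3: ·
e4 deliver 3→0: 0[foll,t=1,-]
e5 deliver 0→3: 3[lead,t=1,-]
e6 propose(3,'s'): 3[lead,t=1,s]
e7 deliver 3→2: 2[foll,t=1,-]
e8 deliver 2→3: ·
e9 deliver 3→1: 1[foll,t=1,s]
e10 deliver 1→3: ·
e11 deliver 3→0: 0[foll,t=1,s]
e12 deliver 0→3: ·
e13 propose(3,'x'): 3[lead,t=1,s,x]
e14 deliver 3→0: 0[foll,t=1,s,x]
e15 deliver 0→3: ·
e16 deliver 3→1: 1[foll,t=1,s,x]
e17 deliver 1→3: ·
e18 timeout(3): 3[cand,t=2,s,x]
e19 deliver 1→2: ·

1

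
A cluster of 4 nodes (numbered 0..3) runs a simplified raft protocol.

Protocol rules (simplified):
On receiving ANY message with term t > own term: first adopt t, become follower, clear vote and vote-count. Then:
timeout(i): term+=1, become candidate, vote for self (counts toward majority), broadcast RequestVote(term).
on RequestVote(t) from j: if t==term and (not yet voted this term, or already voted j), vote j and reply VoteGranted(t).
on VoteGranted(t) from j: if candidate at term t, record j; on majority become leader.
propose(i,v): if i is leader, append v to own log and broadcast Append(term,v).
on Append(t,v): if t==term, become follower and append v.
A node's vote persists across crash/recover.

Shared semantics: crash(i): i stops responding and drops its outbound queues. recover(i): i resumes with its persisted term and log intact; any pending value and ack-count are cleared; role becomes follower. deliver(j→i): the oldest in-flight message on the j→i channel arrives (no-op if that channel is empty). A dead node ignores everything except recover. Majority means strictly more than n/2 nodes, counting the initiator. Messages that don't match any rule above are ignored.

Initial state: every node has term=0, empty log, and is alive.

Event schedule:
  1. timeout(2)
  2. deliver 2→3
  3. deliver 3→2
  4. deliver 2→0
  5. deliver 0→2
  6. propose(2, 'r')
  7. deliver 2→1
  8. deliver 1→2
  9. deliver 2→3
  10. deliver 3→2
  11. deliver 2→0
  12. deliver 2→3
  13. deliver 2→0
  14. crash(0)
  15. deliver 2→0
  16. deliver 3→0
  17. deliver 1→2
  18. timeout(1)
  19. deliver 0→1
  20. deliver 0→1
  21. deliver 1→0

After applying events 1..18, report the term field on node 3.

1

1. timeout(2):  <2:cand t1 ->
2. deliver 2→3:  <3:foll t1 ->
3. deliver 3→2:  nop
4. deliver 2→0:  <0:foll t1 ->
5. deliver 0→2:  <2:lead t1 ->
6. propose(2,'r'):  <2:lead t1 r>
7. deliver 2→1:  <1:foll t1 ->
8. deliver 1→2:  nop
9. deliver 2→3:  <3:foll t1 r>
10. deliver 3→2:  nop
11. deliver 2→0:  <0:foll t1 r>
12. deliver 2→3:  nop
13. deliver 2→0:  nop
14. crash(0):  <0:✗foll t1 r>
15. deliver 2→0:  nop
16. deliver 3→0:  nop
17. deliver 1→2:  nop
18. timeout(1):  <1:cand t2 ->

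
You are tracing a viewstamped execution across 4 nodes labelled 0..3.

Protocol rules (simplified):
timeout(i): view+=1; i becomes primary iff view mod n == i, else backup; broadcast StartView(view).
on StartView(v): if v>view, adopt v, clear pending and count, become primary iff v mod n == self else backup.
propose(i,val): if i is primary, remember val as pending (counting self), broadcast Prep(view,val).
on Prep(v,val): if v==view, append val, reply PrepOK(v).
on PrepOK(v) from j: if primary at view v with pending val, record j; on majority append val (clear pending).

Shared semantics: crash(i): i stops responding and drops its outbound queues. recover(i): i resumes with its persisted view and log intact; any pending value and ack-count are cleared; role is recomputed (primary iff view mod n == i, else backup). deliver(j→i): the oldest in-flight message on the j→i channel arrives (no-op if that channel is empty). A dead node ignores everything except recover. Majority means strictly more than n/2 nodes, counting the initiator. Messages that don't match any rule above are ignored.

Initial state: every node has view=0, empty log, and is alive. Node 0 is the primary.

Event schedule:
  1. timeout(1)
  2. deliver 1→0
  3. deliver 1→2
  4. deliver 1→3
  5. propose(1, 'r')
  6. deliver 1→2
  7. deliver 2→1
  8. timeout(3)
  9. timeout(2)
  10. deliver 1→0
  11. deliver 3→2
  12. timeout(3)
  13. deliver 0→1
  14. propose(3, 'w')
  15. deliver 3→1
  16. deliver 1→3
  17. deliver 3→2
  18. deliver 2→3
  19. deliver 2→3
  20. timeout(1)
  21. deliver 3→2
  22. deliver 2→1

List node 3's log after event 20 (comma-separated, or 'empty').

[1] timeout(1) → N1(prim v1 [-])
[2] deliver 1→0 → N0(back v1 [-])
[3] deliver 1→2 → N2(back v1 [-])
[4] deliver 1→3 → N3(back v1 [-])
[5] propose(1,'r') → ∅
[6] deliver 1→2 → N2(back v1 [r])
[7] deliver 2→1 → ∅
[8] timeout(3) → N3(back v2 [-])
[9] timeout(2) → N2(prim v2 [r])
[10] deliver 1→0 → N0(back v1 [r])
[11] deliver 3→2 → ∅
[12] timeout(3) → N3(prim v3 [-])
[13] deliver 0→1 → N1(prim v1 [r])
[14] propose(3,'w') → ∅
[15] deliver 3→1 → N1(back v2 [r])
[16] deliver 1→3 → ∅
[17] deliver 3→2 → N2(back v3 [r])
[18] deliver 2→3 → ∅
[19] deliver 2→3 → ∅
[20] timeout(1) → N1(back v3 [r])

empty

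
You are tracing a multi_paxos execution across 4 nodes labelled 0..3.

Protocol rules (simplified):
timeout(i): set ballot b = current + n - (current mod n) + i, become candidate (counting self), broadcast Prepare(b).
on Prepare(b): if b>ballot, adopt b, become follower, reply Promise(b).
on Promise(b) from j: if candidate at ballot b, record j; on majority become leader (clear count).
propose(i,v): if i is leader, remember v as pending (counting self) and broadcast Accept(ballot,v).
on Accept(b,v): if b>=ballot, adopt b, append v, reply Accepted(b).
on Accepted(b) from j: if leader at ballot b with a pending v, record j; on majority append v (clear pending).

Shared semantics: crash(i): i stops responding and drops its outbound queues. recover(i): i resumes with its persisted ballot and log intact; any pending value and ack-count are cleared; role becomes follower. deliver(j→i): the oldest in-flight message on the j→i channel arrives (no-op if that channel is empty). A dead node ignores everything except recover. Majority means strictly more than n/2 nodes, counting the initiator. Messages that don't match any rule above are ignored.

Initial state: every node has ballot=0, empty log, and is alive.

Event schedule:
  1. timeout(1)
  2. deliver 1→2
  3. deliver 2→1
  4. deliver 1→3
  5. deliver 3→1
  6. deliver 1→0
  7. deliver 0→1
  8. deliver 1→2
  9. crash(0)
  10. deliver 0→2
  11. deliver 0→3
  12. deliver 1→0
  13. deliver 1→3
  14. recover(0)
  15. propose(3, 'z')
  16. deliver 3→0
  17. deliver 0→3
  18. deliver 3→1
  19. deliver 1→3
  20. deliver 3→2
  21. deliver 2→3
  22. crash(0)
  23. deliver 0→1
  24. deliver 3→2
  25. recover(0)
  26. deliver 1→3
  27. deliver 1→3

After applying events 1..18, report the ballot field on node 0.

5

after 1 — timeout(1): n1:cand/b5/[-]
after 2 — deliver 1→2: n2:foll/b5/[-]
after 3 — deliver 2→1: ·
after 4 — deliver 1→3: n3:foll/b5/[-]
after 5 — deliver 3→1: n1:lead/b5/[-]
after 6 — deliver 1→0: n0:foll/b5/[-]
after 7 — deliver 0→1: ·
after 8 — deliver 1→2: ·
after 9 — crash(0): n0:✗foll/b5/[-]
after 10 — deliver 0→2: ·
after 11 — deliver 0→3: ·
after 12 — deliver 1→0: ·
after 13 — deliver 1→3: ·
after 14 — recover(0): n0:foll/b5/[-]
after 15 — propose(3,'z'): ·
after 16 — deliver 3→0: ·
after 17 — deliver 0→3: ·
after 18 — deliver 3→1: ·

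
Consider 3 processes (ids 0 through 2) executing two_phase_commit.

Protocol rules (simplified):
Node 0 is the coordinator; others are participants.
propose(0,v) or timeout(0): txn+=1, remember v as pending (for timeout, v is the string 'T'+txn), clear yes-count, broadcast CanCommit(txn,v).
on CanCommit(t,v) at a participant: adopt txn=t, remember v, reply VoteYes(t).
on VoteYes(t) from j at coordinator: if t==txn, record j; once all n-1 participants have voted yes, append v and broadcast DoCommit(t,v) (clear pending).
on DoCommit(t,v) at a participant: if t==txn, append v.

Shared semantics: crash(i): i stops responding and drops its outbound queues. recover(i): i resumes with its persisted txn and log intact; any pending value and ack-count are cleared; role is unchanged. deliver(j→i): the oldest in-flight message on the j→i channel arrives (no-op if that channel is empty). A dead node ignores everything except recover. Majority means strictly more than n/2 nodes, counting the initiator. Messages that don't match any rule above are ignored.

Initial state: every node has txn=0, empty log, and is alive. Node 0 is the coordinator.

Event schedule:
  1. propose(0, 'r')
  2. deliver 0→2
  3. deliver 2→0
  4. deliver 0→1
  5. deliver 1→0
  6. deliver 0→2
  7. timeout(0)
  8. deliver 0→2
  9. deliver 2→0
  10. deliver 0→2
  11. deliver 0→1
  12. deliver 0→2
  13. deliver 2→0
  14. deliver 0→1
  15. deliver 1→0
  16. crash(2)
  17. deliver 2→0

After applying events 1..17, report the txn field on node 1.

2

e1 propose(0,'r'): 0[coor,t=1,-]
e2 deliver 0→2: 2[part,t=1,-]
e3 deliver 2→0: ·
e4 deliver 0→1: 1[part,t=1,-]
e5 deliver 1→0: 0[coor,t=1,r]
e6 deliver 0→2: 2[part,t=1,r]
e7 timeout(0): 0[coor,t=2,r]
e8 deliver 0→2: 2[part,t=2,r]
e9 deliver 2→0: ·
e10 deliver 0→2: ·
e11 deliver 0→1: 1[part,t=1,r]
e12 deliver 0→2: ·
e13 deliver 2→0: ·
e14 deliver 0→1: 1[part,t=2,r]
e15 deliver 1→0: 0[coor,t=2,r,T2]
e16 crash(2): 2[✗part,t=2,r]
e17 deliver 2→0: ·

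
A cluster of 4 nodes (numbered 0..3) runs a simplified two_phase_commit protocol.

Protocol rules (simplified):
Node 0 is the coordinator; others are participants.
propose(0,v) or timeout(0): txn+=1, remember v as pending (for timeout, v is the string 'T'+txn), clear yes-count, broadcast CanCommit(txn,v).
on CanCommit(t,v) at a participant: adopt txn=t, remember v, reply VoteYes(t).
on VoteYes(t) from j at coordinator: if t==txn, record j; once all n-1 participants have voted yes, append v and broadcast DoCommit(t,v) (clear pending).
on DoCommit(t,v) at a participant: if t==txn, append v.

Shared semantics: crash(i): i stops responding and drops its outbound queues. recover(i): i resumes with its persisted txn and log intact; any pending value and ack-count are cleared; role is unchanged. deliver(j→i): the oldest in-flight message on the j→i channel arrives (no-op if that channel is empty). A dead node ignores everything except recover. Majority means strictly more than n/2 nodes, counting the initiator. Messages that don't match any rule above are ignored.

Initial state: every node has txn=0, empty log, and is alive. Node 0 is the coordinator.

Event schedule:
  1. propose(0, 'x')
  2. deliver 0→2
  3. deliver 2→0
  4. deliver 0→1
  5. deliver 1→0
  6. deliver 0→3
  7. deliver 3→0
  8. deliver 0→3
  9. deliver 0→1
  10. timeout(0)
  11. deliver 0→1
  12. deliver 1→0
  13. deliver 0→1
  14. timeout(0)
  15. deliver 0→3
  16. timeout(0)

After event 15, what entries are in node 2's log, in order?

[1] propose(0,'x') → N0(coor t1 [-])
[2] deliver 0→2 → N2(part t1 [-])
[3] deliver 2→0 → ∅
[4] deliver 0→1 → N1(part t1 [-])
[5] deliver 1→0 → ∅
[6] deliver 0→3 → N3(part t1 [-])
[7] deliver 3→0 → N0(coor t1 [x])
[8] deliver 0→3 → N3(part t1 [x])
[9] deliver 0→1 → N1(part t1 [x])
[10] timeout(0) → N0(coor t2 [x])
[11] deliver 0→1 → N1(part t2 [x])
[12] deliver 1→0 → ∅
[13] deliver 0→1 → ∅
[14] timeout(0) → N0(coor t3 [x])
[15] deliver 0→3 → N3(part t2 [x])

empty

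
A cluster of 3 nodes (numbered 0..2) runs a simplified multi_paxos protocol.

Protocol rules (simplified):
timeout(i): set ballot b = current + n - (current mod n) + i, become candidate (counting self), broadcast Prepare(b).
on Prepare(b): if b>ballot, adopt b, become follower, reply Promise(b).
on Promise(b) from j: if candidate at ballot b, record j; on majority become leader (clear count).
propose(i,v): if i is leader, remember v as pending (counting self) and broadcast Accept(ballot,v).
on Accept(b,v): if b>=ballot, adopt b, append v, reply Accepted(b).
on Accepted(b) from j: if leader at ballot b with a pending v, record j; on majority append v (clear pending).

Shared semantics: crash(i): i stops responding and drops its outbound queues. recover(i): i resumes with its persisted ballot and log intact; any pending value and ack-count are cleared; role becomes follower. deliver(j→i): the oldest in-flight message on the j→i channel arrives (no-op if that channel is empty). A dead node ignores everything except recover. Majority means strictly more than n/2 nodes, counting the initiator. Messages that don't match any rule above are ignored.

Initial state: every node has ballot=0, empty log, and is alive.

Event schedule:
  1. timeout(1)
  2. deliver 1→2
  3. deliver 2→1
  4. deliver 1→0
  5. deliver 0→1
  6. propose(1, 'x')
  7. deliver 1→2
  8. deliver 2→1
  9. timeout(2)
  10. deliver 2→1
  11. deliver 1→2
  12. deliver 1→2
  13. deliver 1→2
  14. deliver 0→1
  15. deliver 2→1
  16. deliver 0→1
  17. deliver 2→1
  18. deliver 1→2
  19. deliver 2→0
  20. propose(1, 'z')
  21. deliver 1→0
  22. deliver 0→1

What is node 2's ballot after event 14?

8

step 1 timeout(1): 1={cand,b=4,log=-}
step 2 deliver 1→2: 2={foll,b=4,log=-}
step 3 deliver 2→1: 1={lead,b=4,log=-}
step 4 deliver 1→0: 0={foll,b=4,log=-}
step 5 deliver 0→1: —
step 6 propose(1,'x'): —
step 7 deliver 1→2: 2={foll,b=4,log=x}
step 8 deliver 2→1: 1={lead,b=4,log=x}
step 9 timeout(2): 2={cand,b=8,log=x}
step 10 deliver 2→1: 1={foll,b=8,log=x}
step 11 deliver 1→2: 2={lead,b=8,log=x}
step 12 deliver 1→2: —
step 13 deliver 1→2: —
step 14 deliver 0→1: —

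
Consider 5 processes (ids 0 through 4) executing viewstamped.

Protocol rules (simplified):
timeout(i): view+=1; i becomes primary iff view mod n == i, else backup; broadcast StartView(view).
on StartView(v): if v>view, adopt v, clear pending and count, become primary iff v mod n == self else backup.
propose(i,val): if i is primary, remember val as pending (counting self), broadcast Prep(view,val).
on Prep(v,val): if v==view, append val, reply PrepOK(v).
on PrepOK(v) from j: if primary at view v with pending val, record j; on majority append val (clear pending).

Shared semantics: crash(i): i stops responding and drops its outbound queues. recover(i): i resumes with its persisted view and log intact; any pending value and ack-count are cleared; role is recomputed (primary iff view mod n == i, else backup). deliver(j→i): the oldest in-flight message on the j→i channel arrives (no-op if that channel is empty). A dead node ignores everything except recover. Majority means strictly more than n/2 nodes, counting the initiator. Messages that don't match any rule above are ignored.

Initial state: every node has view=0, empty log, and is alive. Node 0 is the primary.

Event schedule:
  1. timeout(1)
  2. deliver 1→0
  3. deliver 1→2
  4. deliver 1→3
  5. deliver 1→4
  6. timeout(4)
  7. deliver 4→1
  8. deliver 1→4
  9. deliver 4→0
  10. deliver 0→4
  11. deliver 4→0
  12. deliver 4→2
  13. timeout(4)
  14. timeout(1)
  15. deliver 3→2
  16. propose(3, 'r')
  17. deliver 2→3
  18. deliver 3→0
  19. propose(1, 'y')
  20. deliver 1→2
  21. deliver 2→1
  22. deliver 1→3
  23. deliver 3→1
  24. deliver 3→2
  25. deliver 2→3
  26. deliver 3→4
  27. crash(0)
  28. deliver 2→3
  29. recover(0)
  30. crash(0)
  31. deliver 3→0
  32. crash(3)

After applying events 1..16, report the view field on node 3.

[1] timeout(1) → N1(prim v1 [-])
[2] deliver 1→0 → N0(back v1 [-])
[3] deliver 1→2 → N2(back v1 [-])
[4] deliver 1→3 → N3(back v1 [-])
[5] deliver 1→4 → N4(back v1 [-])
[6] timeout(4) → N4(back v2 [-])
[7] deliver 4→1 → N1(back v2 [-])
[8] deliver 1→4 → ∅
[9] deliver 4→0 → N0(back v2 [-])
[10] deliver 0→4 → ∅
[11] deliver 4→0 → ∅
[12] deliver 4→2 → N2(prim v2 [-])
[13] timeout(4) → N4(back v3 [-])
[14] timeout(1) → N1(back v3 [-])
[15] deliver 3→2 → ∅
[16] propose(3,'r') → ∅

1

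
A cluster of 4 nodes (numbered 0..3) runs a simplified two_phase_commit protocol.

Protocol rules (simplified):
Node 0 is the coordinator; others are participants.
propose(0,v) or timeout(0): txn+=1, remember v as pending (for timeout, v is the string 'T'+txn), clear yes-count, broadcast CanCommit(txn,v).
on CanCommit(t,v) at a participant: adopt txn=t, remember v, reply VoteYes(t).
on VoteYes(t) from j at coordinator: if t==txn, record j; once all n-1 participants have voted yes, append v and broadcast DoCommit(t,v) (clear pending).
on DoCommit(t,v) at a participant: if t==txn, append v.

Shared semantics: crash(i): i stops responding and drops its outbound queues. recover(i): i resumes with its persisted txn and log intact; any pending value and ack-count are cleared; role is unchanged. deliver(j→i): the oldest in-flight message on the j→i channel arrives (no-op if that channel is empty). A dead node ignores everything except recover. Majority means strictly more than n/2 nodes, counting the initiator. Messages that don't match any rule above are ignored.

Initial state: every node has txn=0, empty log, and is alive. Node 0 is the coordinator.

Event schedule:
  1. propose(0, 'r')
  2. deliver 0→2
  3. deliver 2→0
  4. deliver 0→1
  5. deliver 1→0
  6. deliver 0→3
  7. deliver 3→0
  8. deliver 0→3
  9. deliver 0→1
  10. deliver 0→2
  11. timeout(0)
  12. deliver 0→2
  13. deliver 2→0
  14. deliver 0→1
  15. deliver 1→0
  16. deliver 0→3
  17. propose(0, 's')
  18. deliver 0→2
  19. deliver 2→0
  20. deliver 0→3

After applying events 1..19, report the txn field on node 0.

1. propose(0,'r'):  <0:coor t1 ->
2. deliver 0→2:  <2:part t1 ->
3. deliver 2→0:  nop
4. deliver 0→1:  <1:part t1 ->
5. deliver 1→0:  nop
6. deliver 0→3:  <3:part t1 ->
7. deliver 3→0:  <0:coor t1 r>
8. deliver 0→3:  <3:part t1 r>
9. deliver 0→1:  <1:part t1 r>
10. deliver 0→2:  <2:part t1 r>
11. timeout(0):  <0:coor t2 r>
12. deliver 0→2:  <2:part t2 r>
13. deliver 2→0:  nop
14. deliver 0→1:  <1:part t2 r>
15. deliver 1→0:  nop
16. deliver 0→3:  <3:part t2 r>
17. propose(0,'s'):  <0:coor t3 r>
18. deliver 0→2:  <2:part t3 r>
19. deliver 2→0:  nop

3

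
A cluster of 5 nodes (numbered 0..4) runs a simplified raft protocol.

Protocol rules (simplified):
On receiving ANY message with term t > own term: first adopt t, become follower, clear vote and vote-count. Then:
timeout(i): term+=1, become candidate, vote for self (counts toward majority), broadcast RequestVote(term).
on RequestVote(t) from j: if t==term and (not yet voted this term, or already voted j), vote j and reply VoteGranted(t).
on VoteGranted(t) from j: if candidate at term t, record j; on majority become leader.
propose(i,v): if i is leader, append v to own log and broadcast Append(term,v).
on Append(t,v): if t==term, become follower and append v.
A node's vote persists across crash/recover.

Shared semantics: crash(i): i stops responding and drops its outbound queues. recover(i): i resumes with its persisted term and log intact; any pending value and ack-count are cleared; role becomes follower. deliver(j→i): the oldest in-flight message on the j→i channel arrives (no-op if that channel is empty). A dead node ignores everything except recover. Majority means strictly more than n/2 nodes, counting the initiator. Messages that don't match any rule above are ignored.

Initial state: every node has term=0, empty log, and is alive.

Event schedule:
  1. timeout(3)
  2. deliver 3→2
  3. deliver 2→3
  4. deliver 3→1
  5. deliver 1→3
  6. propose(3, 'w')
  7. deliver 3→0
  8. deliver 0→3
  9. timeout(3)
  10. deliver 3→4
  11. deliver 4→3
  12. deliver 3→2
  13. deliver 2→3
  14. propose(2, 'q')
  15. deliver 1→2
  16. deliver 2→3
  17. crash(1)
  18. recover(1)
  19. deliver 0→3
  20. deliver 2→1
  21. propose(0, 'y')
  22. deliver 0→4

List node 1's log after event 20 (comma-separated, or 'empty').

1. timeout(3):  <3:cand t1 ->
2. deliver 3→2:  <2:foll t1 ->
3. deliver 2→3:  nop
4. deliver 3→1:  <1:foll t1 ->
5. deliver 1→3:  <3:lead t1 ->
6. propose(3,'w'):  <3:lead t1 w>
7. deliver 3→0:  <0:foll t1 ->
8. deliver 0→3:  nop
9. timeout(3):  <3:cand t2 w>
10. deliver 3→4:  <4:foll t1 ->
11. deliver 4→3:  nop
12. deliver 3→2:  <2:foll t1 w>
13. deliver 2→3:  nop
14. propose(2,'q'):  nop
15. deliver 1→2:  nop
16. deliver 2→3:  nop
17. crash(1):  <1:✗foll t1 ->
18. recover(1):  <1:foll t1 ->
19. deliver 0→3:  nop
20. deliver 2→1:  nop

empty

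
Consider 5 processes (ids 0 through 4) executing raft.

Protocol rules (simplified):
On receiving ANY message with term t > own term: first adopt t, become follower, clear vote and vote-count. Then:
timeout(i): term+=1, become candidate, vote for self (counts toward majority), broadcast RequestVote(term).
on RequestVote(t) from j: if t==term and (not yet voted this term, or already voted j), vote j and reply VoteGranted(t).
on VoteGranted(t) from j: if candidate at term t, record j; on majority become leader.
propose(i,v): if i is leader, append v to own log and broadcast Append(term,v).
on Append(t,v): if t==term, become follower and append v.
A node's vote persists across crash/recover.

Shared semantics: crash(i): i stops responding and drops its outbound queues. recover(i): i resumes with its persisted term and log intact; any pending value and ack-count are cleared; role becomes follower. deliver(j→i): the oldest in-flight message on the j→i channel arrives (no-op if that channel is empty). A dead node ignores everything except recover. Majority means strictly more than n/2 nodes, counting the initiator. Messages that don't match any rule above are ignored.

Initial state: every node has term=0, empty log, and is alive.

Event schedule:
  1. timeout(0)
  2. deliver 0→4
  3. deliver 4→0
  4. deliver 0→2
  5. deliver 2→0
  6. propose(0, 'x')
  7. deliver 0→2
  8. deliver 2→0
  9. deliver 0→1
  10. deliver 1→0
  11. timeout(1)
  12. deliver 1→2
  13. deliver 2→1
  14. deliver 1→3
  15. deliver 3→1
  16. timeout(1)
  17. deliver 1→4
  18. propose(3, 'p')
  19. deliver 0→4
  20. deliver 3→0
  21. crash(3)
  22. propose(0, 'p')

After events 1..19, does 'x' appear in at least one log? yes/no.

after 1 — timeout(0): n0:cand/t1/[-]
after 2 — deliver 0→4: n4:foll/t1/[-]
after 3 — deliver 4→0: ·
after 4 — deliver 0→2: n2:foll/t1/[-]
after 5 — deliver 2→0: n0:lead/t1/[-]
after 6 — propose(0,'x'): n0:lead/t1/[x]
after 7 — deliver 0→2: n2:foll/t1/[x]
after 8 — deliver 2→0: ·
after 9 — deliver 0→1: n1:foll/t1/[-]
after 10 — deliver 1→0: ·
after 11 — timeout(1): n1:cand/t2/[-]
after 12 — deliver 1→2: n2:foll/t2/[x]
after 13 — deliver 2→1: ·
after 14 — deliver 1→3: n3:foll/t2/[-]
after 15 — deliver 3→1: n1:lead/t2/[-]
after 16 — timeout(1): n1:cand/t3/[-]
after 17 — deliver 1→4: n4:foll/t2/[-]
after 18 — propose(3,'p'): ·
after 19 — deliver 0→4: ·

yes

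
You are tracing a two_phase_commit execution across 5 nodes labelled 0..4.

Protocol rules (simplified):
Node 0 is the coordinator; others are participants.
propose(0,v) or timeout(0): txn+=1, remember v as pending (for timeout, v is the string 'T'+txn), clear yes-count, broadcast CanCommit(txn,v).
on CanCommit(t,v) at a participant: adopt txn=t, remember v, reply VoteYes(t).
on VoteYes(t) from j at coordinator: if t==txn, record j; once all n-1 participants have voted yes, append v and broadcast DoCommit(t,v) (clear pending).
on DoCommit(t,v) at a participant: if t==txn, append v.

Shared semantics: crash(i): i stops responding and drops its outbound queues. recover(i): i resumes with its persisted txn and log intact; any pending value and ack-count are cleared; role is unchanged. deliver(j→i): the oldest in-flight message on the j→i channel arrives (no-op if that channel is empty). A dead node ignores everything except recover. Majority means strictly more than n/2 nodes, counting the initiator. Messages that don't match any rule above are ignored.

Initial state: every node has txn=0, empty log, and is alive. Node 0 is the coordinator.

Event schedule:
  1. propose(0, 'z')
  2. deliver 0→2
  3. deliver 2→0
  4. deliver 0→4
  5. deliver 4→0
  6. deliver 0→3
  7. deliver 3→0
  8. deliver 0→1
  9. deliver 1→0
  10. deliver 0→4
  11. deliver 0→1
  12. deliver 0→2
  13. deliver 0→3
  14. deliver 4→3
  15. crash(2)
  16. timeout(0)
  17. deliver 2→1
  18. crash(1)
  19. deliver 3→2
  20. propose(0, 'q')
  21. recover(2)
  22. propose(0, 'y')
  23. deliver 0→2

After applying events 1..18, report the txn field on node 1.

1

e1 propose(0,'z'): 0[coor,t=1,-]
e2 deliver 0→2: 2[part,t=1,-]
e3 deliver 2→0: ·
e4 deliver 0→4: 4[part,t=1,-]
e5 deliver 4→0: ·
e6 deliver 0→3: 3[part,t=1,-]
e7 deliver 3→0: ·
e8 deliver 0→1: 1[part,t=1,-]
e9 deliver 1→0: 0[coor,t=1,z]
e10 deliver 0→4: 4[part,t=1,z]
e11 deliver 0→1: 1[part,t=1,z]
e12 deliver 0→2: 2[part,t=1,z]
e13 deliver 0→3: 3[part,t=1,z]
e14 deliver 4→3: ·
e15 crash(2): 2[✗part,t=1,z]
e16 timeout(0): 0[coor,t=2,z]
e17 deliver 2→1: ·
e18 crash(1): 1[✗part,t=1,z]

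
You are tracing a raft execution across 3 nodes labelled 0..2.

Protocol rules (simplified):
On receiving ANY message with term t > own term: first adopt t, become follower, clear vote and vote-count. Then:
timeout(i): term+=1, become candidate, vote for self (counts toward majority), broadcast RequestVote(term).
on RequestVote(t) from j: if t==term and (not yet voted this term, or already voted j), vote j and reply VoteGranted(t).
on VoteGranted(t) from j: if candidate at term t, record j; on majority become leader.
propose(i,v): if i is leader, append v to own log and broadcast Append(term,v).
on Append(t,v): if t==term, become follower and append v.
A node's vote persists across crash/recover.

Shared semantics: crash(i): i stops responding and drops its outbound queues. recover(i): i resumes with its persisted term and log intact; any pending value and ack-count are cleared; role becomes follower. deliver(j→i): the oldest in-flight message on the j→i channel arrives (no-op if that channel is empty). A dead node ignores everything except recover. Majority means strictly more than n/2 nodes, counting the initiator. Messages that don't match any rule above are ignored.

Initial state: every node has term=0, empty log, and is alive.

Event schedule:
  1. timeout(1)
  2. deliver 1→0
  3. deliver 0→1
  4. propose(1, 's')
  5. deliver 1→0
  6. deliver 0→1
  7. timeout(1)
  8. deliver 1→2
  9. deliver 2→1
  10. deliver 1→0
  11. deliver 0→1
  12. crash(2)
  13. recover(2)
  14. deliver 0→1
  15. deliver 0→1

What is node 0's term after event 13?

e1 timeout(1): 1[cand,t=1,-]
e2 deliver 1→0: 0[foll,t=1,-]
e3 deliver 0→1: 1[lead,t=1,-]
e4 propose(1,'s'): 1[lead,t=1,s]
e5 deliver 1→0: 0[foll,t=1,s]
e6 deliver 0→1: ·
e7 timeout(1): 1[cand,t=2,s]
e8 deliver 1→2: 2[foll,t=1,-]
e9 deliver 2→1: ·
e10 deliver 1→0: 0[foll,t=2,s]
e11 deliver 0→1: 1[lead,t=2,s]
e12 crash(2): 2[✗foll,t=1,-]
e13 recover(2): 2[foll,t=1,-]

2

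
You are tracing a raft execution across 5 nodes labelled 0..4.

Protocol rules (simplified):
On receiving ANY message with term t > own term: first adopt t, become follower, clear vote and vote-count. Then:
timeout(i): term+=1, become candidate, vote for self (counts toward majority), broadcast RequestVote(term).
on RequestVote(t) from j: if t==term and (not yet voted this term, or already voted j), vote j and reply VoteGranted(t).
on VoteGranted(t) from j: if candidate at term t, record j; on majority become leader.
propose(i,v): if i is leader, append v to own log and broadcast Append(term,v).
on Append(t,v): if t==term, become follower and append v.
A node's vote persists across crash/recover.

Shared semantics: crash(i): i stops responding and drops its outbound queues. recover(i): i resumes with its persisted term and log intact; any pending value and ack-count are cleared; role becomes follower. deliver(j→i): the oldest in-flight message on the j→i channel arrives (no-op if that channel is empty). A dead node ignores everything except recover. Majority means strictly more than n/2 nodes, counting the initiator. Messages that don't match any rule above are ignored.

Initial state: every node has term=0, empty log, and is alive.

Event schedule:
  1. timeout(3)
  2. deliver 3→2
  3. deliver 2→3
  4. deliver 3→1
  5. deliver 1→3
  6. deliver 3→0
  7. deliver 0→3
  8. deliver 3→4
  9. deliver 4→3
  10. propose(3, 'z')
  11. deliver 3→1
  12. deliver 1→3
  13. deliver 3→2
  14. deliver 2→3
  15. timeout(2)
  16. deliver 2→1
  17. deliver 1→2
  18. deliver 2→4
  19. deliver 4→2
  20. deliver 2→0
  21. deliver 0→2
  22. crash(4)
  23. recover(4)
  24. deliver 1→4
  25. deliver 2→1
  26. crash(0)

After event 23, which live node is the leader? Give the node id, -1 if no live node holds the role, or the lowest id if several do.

e1 timeout(3): 3[cand,t=1,-]
e2 deliver 3→2: 2[foll,t=1,-]
e3 deliver 2→3: ·
e4 deliver 3→1: 1[foll,t=1,-]
e5 deliver 1→3: 3[lead,t=1,-]
e6 deliver 3→0: 0[foll,t=1,-]
e7 deliver 0→3: ·
e8 deliver 3→4: 4[foll,t=1,-]
e9 deliver 4→3: ·
e10 propose(3,'z'): 3[lead,t=1,z]
e11 deliver 3→1: 1[foll,t=1,z]
e12 deliver 1→3: ·
e13 deliver 3→2: 2[foll,t=1,z]
e14 deliver 2→3: ·
e15 timeout(2): 2[cand,t=2,z]
e16 deliver 2→1: 1[foll,t=2,z]
e17 deliver 1→2: ·
e18 deliver 2→4: 4[foll,t=2,-]
e19 deliver 4→2: 2[lead,t=2,z]
e20 deliver 2→0: 0[foll,t=2,-]
e21 deliver 0→2: ·
e22 crash(4): 4[✗foll,t=2,-]
e23 recover(4): 4[foll,t=2,-]

2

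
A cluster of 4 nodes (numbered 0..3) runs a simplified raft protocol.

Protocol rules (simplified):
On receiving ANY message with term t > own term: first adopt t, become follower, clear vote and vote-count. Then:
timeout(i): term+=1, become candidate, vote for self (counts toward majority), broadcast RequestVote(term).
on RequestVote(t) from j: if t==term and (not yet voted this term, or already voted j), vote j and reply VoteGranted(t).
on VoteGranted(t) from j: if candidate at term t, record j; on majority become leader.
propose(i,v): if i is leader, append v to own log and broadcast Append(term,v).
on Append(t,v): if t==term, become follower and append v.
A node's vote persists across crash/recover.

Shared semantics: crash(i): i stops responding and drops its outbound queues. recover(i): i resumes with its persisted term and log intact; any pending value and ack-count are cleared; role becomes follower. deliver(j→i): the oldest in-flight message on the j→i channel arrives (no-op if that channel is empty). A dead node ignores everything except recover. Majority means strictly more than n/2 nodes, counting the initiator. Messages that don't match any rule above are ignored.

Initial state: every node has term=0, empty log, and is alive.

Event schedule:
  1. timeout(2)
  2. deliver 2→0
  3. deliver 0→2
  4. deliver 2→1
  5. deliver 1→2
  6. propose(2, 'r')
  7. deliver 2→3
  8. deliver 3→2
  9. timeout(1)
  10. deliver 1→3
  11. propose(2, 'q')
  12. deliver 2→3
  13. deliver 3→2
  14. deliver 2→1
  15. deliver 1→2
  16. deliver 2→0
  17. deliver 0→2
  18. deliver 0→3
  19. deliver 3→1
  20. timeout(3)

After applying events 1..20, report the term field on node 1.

2

e1 timeout(2): 2[cand,t=1,-]
e2 deliver 2→0: 0[foll,t=1,-]
e3 deliver 0→2: ·
e4 deliver 2→1: 1[foll,t=1,-]
e5 deliver 1→2: 2[lead,t=1,-]
e6 propose(2,'r'): 2[lead,t=1,r]
e7 deliver 2→3: 3[foll,t=1,-]
e8 deliver 3→2: ·
e9 timeout(1): 1[cand,t=2,-]
e10 deliver 1→3: 3[foll,t=2,-]
e11 propose(2,'q'): 2[lead,t=1,r,q]
e12 deliver 2→3: ·
e13 deliver 3→2: ·
e14 deliver 2→1: ·
e15 deliver 1→2: 2[foll,t=2,r,q]
e16 deliver 2→0: 0[foll,t=1,r]
e17 deliver 0→2: ·
e18 deliver 0→3: ·
e19 deliver 3→1: ·
e20 timeout(3): 3[cand,t=3,-]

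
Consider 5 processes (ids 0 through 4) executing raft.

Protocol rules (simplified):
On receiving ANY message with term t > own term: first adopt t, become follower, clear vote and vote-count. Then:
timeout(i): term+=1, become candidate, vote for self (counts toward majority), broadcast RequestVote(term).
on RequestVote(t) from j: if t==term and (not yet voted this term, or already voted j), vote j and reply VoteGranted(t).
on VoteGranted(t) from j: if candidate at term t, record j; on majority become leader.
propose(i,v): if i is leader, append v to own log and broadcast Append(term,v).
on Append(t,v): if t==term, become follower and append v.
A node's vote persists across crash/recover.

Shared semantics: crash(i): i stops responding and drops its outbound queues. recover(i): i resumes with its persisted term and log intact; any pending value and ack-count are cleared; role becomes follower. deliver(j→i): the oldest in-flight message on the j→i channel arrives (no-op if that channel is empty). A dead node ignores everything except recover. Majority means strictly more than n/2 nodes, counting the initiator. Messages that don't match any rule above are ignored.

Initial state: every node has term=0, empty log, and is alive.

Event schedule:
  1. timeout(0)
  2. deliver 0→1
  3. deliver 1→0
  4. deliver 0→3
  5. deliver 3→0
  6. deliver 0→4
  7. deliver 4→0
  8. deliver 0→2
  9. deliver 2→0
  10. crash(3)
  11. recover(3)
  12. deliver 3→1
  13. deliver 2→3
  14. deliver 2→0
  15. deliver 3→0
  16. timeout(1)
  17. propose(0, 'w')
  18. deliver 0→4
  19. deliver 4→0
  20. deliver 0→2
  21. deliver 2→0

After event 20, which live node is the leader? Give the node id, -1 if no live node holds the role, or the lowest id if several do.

0

1. timeout(0):  <0:cand t1 ->
2. deliver 0→1:  <1:foll t1 ->
3. deliver 1→0:  nop
4. deliver 0→3:  <3:foll t1 ->
5. deliver 3→0:  <0:lead t1 ->
6. deliver 0→4:  <4:foll t1 ->
7. deliver 4→0:  nop
8. deliver 0→2:  <2:foll t1 ->
9. deliver 2→0:  nop
10. crash(3):  <3:✗foll t1 ->
11. recover(3):  <3:foll t1 ->
12. deliver 3→1:  nop
13. deliver 2→3:  nop
14. deliver 2→0:  nop
15. deliver 3→0:  nop
16. timeout(1):  <1:cand t2 ->
17. propose(0,'w'):  <0:lead t1 w>
18. deliver 0→4:  <4:foll t1 w>
19. deliver 4→0:  nop
20. deliver 0→2:  <2:foll t1 w>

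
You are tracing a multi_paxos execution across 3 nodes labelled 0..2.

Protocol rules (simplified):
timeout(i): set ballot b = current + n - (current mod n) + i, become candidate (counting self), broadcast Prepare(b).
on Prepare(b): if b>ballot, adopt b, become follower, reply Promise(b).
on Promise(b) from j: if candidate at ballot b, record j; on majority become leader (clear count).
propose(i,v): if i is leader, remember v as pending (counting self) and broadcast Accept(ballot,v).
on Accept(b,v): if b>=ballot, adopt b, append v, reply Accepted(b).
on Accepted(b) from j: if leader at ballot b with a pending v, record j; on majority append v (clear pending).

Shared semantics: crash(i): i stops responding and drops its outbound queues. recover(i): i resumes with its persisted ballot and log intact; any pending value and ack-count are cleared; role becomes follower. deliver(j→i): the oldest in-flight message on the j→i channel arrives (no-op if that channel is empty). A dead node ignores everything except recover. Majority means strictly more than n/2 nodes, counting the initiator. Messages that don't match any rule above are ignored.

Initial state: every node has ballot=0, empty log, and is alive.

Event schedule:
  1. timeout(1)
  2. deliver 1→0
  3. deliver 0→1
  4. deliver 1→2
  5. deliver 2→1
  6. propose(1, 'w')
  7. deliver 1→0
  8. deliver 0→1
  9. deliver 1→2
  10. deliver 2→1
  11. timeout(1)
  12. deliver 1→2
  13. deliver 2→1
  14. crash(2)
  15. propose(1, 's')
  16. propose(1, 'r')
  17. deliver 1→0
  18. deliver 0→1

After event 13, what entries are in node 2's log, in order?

1. timeout(1):  <1:cand b4 ->
2. deliver 1→0:  <0:foll b4 ->
3. deliver 0→1:  <1:lead b4 ->
4. deliver 1→2:  <2:foll b4 ->
5. deliver 2→1:  nop
6. propose(1,'w'):  nop
7. deliver 1→0:  <0:foll b4 w>
8. deliver 0→1:  <1:lead b4 w>
9. deliver 1→2:  <2:foll b4 w>
10. deliver 2→1:  nop
11. timeout(1):  <1:cand b7 w>
12. deliver 1→2:  <2:foll b7 w>
13. deliver 2→1:  <1:lead b7 w>

w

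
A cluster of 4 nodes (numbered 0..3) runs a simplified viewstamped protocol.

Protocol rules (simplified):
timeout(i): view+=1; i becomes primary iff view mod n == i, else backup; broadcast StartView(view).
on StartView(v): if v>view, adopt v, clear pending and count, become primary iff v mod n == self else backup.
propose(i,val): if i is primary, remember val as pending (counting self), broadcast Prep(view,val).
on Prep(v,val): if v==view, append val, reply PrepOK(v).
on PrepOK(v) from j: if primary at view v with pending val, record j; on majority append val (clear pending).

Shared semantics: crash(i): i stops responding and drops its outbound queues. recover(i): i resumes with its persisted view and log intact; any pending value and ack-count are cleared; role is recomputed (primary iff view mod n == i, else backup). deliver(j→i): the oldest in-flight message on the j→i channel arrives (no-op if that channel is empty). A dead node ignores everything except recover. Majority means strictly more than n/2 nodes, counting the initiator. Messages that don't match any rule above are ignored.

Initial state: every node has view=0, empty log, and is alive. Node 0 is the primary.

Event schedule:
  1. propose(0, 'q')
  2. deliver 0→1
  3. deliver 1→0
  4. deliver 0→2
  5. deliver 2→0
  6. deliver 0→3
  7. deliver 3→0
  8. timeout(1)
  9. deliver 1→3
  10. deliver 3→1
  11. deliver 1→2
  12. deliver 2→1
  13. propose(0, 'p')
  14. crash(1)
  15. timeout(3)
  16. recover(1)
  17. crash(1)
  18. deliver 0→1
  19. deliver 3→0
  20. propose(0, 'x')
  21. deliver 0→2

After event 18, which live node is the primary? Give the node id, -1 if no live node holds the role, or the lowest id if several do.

1. propose(0,'q'):  nop
2. deliver 0→1:  <1:back v0 q>
3. deliver 1→0:  nop
4. deliver 0→2:  <2:back v0 q>
5. deliver 2→0:  <0:prim v0 q>
6. deliver 0→3:  <3:back v0 q>
7. deliver 3→0:  nop
8. timeout(1):  <1:prim v1 q>
9. deliver 1→3:  <3:back v1 q>
10. deliver 3→1:  nop
11. deliver 1→2:  <2:back v1 q>
12. deliver 2→1:  nop
13. propose(0,'p'):  nop
14. crash(1):  <1:✗prim v1 q>
15. timeout(3):  <3:back v2 q>
16. recover(1):  <1:prim v1 q>
17. crash(1):  <1:✗prim v1 q>
18. deliver 0→1:  nop

0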